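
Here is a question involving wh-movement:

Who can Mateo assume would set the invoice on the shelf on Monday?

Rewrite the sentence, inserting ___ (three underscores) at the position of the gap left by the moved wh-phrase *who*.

Who can Mateo assume ___ would set the invoice on the shelf on Monday?

In situ: Mateo can assume who would set the invoice on the shelf on Monday.
'who' functions as the subject of the clause embedded under 'assume'. The gap is right after 'assume'.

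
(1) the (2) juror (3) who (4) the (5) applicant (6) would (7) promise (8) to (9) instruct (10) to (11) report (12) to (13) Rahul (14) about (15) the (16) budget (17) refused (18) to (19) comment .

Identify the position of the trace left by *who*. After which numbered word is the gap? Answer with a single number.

9

The filler 'who' is interpreted as the direct object of 'instruct'. It moves to the left edge, and the trace sits right after 'instruct':
The juror who the applicant would promise to instruct ___ to report to Rahul about the budget refused to comment.
'instruct' is word 9.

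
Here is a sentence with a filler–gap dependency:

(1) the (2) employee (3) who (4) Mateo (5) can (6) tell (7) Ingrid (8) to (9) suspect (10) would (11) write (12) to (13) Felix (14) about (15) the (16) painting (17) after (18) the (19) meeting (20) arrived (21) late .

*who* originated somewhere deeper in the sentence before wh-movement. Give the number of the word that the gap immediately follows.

'who' functions as the subject of the clause embedded under 'suspect'. Fronting leaves a gap immediately after 'suspect':
The employee who Mateo can tell Ingrid to suspect ___ would write to Felix about the painting after the meeting arrived late.
'suspect' is word 9.

9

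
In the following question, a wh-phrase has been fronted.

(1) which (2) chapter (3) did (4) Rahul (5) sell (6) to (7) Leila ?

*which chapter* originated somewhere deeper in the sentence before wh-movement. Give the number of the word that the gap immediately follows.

In situ: Rahul did sell which chapter to Leila.
'which chapter' functions as the direct object of 'sell'. Wh-movement fronts it, leaving a gap right after 'sell':
Which chapter did Rahul sell ___ to Leila?
'sell' is word 5.

5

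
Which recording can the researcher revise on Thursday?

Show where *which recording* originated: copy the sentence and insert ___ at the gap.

Which recording can the researcher revise ___ on Thursday?

Pre-movement form: The researcher can revise which recording on Thursday.
'which recording' is the direct object of 'revise'. The gap is right after 'revise'.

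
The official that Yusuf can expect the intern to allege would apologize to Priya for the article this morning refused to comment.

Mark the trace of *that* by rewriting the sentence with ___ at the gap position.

The official that Yusuf can expect the intern to allege ___ would apologize to Priya for the article this morning refused to comment.

'that' is the subject of the clause embedded under 'allege'. The gap is right after 'allege'.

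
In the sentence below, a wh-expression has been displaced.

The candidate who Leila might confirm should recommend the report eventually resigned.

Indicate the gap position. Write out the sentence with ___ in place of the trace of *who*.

The candidate who Leila might confirm ___ should recommend the report eventually resigned.

'who' is the subject of the clause embedded under 'confirm'. The gap is right after 'confirm'.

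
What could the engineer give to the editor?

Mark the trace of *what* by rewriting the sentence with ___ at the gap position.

In situ: The engineer could give what to the editor.
The filler 'what' is interpreted as the direct object of 'give'. The gap is right after 'give'.

What could the engineer give ___ to the editor?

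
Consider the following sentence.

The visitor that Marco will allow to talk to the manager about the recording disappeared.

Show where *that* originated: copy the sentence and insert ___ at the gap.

'that' is the direct object of 'allow'. The gap is right after 'allow'.

The visitor that Marco will allow ___ to talk to the manager about the recording disappeared.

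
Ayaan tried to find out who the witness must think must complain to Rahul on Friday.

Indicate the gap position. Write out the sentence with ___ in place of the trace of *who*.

Underlying clause: The witness must think who must complain to Rahul on Friday.
The filler 'who' is interpreted as the subject of the clause embedded under 'think'. The gap is right after 'think'.

Ayaan tried to find out who the witness must think ___ must complain to Rahul on Friday.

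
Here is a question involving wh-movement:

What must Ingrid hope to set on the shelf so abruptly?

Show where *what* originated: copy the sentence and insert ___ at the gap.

What must Ingrid hope to set ___ on the shelf so abruptly?

In situ: Ingrid must hope to set what on the shelf so abruptly.
'what' functions as the direct object of 'set'. The gap is right after 'set'.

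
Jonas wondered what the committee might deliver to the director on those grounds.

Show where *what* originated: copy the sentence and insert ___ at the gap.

Before movement: The committee might deliver what to the director on those grounds.
The filler 'what' is interpreted as the direct object of 'deliver'. The gap is right after 'deliver'.

Jonas wondered what the committee might deliver ___ to the director on those grounds.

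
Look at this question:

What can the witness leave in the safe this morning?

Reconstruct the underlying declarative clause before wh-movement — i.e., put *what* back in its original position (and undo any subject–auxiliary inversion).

The witness can leave what in the safe this morning.

The filler 'what' is interpreted as the direct object of 'leave'. It moves to the left edge, and the trace sits right after 'leave':
What can the witness leave ___ in the safe this morning?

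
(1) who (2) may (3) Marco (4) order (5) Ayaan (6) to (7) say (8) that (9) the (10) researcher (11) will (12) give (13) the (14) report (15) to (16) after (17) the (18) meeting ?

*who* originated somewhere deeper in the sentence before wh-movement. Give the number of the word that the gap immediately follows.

Before movement: Marco may order Ayaan to say that the researcher will give the report to who after the meeting.
The filler 'who' is interpreted as the object of the preposition 'to' (recipient of 'give'). It moves to the left edge, and the trace sits right after 'to':
Who may Marco order Ayaan to say that the researcher will give the report to ___ after the meeting?
'to' is word 15.

15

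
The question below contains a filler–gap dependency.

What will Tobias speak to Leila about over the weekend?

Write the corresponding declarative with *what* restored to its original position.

'what' is the object of the preposition 'about'. Wh-movement fronts it, leaving a gap right after 'about':
What will Tobias speak to Leila about ___ over the weekend?

Tobias will speak to Leila about what over the weekend.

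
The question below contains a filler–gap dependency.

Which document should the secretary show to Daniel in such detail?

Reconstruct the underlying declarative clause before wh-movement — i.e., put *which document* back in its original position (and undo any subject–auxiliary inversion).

The secretary should show which document to Daniel in such detail.

'which document' functions as the direct object of 'show'. Wh-movement fronts it, leaving a gap right after 'show':
Which document should the secretary show ___ to Daniel in such detail?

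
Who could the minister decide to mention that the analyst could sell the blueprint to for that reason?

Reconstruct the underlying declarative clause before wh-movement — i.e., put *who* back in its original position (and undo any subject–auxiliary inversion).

The minister could decide to mention that the analyst could sell the blueprint to who for that reason.

'who' is the object of the preposition 'to' (recipient of 'sell'). Fronting leaves a gap immediately after 'to':
Who could the minister decide to mention that the analyst could sell the blueprint to ___ for that reason?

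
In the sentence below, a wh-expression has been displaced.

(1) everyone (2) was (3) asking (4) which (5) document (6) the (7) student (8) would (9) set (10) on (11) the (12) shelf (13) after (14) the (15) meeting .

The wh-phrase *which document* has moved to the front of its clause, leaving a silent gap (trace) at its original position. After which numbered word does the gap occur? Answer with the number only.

In situ: The student would set which document on the shelf after the meeting.
The filler 'which document' is interpreted as the direct object of 'set'. It moves to the left edge, and the trace sits right after 'set':
Everyone was asking which document the student would set ___ on the shelf after the meeting.
'set' is word 9.

9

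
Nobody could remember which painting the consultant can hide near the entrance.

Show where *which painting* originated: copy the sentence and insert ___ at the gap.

Nobody could remember which painting the consultant can hide ___ near the entrance.

Underlying clause: The consultant can hide which painting near the entrance.
The filler 'which painting' is interpreted as the direct object of 'hide'. The gap is right after 'hide'.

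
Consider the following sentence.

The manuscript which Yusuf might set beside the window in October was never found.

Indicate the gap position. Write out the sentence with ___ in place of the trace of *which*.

The manuscript which Yusuf might set ___ beside the window in October was never found.

'which' functions as the direct object of 'set'. The gap is right after 'set'.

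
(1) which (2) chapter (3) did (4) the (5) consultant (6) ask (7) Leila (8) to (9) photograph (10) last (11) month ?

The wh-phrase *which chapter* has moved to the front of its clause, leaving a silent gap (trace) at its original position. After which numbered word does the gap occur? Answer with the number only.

9

Before movement: The consultant did ask Leila to photograph which chapter last month.
'which chapter' is the direct object of 'photograph'. Wh-movement fronts it, leaving a gap right after 'photograph':
Which chapter did the consultant ask Leila to photograph ___ last month?
'photograph' is word 9.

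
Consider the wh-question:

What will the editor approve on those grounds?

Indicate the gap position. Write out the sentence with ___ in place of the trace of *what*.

Before movement: The editor will approve what on those grounds.
'what' is the direct object of 'approve'. The gap is right after 'approve'.

What will the editor approve ___ on those grounds?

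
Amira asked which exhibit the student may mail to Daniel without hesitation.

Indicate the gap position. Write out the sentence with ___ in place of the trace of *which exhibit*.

Amira asked which exhibit the student may mail ___ to Daniel without hesitation.

Underlying clause: The student may mail which exhibit to Daniel without hesitation.
'which exhibit' is the direct object of 'mail'. The gap is right after 'mail'.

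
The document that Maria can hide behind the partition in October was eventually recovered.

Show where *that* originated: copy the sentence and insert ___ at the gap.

'that' functions as the direct object of 'hide'. The gap is right after 'hide'.

The document that Maria can hide ___ behind the partition in October was eventually recovered.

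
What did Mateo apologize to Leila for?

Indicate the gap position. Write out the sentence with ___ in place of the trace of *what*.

What did Mateo apologize to Leila for ___?

Underlying clause: Mateo did apologize to Leila for what.
'what' is the object of the preposition 'for'. The gap is right after 'for'.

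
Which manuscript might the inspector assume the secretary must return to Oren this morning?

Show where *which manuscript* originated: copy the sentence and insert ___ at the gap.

Which manuscript might the inspector assume the secretary must return ___ to Oren this morning?

In situ: The inspector might assume the secretary must return which manuscript to Oren this morning.
The filler 'which manuscript' is interpreted as the direct object of 'return'. The gap is right after 'return'.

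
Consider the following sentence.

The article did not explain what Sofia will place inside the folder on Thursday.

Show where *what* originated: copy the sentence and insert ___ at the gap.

Before movement: Sofia will place what inside the folder on Thursday.
The filler 'what' is interpreted as the direct object of 'place'. The gap is right after 'place'.

The article did not explain what Sofia will place ___ inside the folder on Thursday.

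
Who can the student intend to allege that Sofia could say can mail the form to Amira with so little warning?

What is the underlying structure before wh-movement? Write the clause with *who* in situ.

The student can intend to allege that Sofia could say who can mail the form to Amira with so little warning.

'who' is the subject of the clause embedded under 'say'. It moves to the left edge, and the trace sits right after 'say':
Who can the student intend to allege that Sofia could say ___ can mail the form to Amira with so little warning?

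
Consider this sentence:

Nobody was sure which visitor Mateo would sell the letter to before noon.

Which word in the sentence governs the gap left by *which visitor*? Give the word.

to

Before movement: Mateo would sell the letter to which visitor before noon.
The filler 'which visitor' is interpreted as the object of the preposition 'to' (recipient of 'sell'). Wh-movement fronts it, leaving a gap right after 'to':
Nobody was sure which visitor Mateo would sell the letter to ___ before noon.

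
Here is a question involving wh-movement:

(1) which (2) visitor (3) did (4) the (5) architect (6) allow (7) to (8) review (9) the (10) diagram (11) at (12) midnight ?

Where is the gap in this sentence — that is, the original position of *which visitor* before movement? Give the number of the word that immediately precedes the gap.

6

Pre-movement form: The architect did allow which visitor to review the diagram at midnight.
The filler 'which visitor' is interpreted as the direct object of 'allow'. Wh-movement fronts it, leaving a gap right after 'allow':
Which visitor did the architect allow ___ to review the diagram at midnight?
'allow' is word 6.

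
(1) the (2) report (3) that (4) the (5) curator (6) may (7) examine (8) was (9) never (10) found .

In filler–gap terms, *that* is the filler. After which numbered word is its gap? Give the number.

The filler 'that' is interpreted as the direct object of 'examine'. It moves to the left edge, and the trace sits right after 'examine':
The report that the curator may examine ___ was never found.
'examine' is word 7.

7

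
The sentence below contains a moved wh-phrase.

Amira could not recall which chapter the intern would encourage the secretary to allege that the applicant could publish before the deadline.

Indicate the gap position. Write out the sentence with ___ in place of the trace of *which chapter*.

Amira could not recall which chapter the intern would encourage the secretary to allege that the applicant could publish ___ before the deadline.

Before movement: The intern would encourage the secretary to allege that the applicant could publish which chapter before the deadline.
'which chapter' is the direct object of 'publish'. The gap is right after 'publish'.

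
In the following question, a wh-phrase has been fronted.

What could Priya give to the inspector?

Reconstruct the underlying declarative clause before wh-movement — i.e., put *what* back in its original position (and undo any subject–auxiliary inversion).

Priya could give what to the inspector.

'what' functions as the direct object of 'give'. It moves to the left edge, and the trace sits right after 'give':
What could Priya give ___ to the inspector?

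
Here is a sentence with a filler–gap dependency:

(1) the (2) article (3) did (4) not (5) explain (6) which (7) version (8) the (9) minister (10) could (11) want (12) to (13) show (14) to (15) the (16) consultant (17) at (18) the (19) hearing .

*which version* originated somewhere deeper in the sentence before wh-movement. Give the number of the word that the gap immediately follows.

Underlying clause: The minister could want to show which version to the consultant at the hearing.
The filler 'which version' is interpreted as the direct object of 'show'. Wh-movement fronts it, leaving a gap right after 'show':
The article did not explain which version the minister could want to show ___ to the consultant at the hearing.
'show' is word 13.

13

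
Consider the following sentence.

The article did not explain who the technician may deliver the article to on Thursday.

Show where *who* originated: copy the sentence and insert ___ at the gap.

The article did not explain who the technician may deliver the article to ___ on Thursday.

In situ: The technician may deliver the article to who on Thursday.
'who' is the object of the preposition 'to' (recipient of 'deliver'). The gap is right after 'to'.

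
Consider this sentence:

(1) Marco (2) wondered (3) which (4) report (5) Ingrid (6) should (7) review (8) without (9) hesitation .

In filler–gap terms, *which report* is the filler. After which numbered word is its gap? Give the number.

7

In situ: Ingrid should review which report without hesitation.
'which report' is the direct object of 'review'. It moves to the left edge, and the trace sits right after 'review':
Marco wondered which report Ingrid should review ___ without hesitation.
'review' is word 7.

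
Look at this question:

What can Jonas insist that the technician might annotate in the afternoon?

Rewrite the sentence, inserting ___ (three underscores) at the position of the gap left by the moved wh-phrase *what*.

Before movement: Jonas can insist that the technician might annotate what in the afternoon.
The filler 'what' is interpreted as the direct object of 'annotate'. The gap is right after 'annotate'.

What can Jonas insist that the technician might annotate ___ in the afternoon?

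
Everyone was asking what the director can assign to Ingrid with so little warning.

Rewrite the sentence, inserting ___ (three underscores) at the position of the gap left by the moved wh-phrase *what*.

Everyone was asking what the director can assign ___ to Ingrid with so little warning.

In situ: The director can assign what to Ingrid with so little warning.
'what' functions as the direct object of 'assign'. The gap is right after 'assign'.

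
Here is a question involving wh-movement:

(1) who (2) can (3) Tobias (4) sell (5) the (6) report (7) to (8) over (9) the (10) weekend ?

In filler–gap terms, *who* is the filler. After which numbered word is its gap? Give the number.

7

Pre-movement form: Tobias can sell the report to who over the weekend.
'who' is the object of the preposition 'to' (recipient of 'sell'). Wh-movement fronts it, leaving a gap right after 'to':
Who can Tobias sell the report to ___ over the weekend?
'to' is word 7.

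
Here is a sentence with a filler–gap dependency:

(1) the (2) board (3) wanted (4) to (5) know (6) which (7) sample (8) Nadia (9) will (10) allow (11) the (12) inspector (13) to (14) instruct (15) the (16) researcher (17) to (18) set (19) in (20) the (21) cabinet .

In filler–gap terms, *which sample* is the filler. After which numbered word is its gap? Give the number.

18

Underlying clause: Nadia will allow the inspector to instruct the researcher to set which sample in the cabinet.
The filler 'which sample' is interpreted as the direct object of 'set'. It moves to the left edge, and the trace sits right after 'set':
The board wanted to know which sample Nadia will allow the inspector to instruct the researcher to set ___ in the cabinet.
'set' is word 18.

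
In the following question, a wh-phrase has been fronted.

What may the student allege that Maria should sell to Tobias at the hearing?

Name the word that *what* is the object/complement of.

sell

Pre-movement form: The student may allege that Maria should sell what to Tobias at the hearing.
'what' is the direct object of 'sell'. It moves to the left edge, and the trace sits right after 'sell':
What may the student allege that Maria should sell ___ to Tobias at the hearing?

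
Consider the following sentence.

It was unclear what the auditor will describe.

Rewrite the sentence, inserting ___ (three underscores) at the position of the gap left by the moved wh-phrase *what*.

Underlying clause: The auditor will describe what.
'what' is the direct object of 'describe'. The gap is right after 'describe'.

It was unclear what the auditor will describe ___.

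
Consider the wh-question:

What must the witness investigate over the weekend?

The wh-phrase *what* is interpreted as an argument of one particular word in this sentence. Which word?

investigate

Before movement: The witness must investigate what over the weekend.
The filler 'what' is interpreted as the direct object of 'investigate'. Fronting leaves a gap immediately after 'investigate':
What must the witness investigate ___ over the weekend?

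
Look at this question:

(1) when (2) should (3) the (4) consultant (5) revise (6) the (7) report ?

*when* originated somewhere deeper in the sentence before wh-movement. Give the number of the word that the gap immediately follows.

Underlying clause: The consultant should revise the report when.
'when' is the temporal adjunct. Wh-movement fronts it, leaving a gap right after 'report':
When should the consultant revise the report ___?
'report' is word 7.

7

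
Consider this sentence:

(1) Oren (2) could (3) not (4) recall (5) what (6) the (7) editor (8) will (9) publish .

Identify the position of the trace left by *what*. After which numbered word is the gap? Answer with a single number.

In situ: The editor will publish what.
The filler 'what' is interpreted as the direct object of 'publish'. Wh-movement fronts it, leaving a gap right after 'publish':
Oren could not recall what the editor will publish ___.
'publish' is word 9.

9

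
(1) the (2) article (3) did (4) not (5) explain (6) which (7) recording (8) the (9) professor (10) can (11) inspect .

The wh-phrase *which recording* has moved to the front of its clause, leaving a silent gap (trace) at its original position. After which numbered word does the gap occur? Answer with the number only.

11

Underlying clause: The professor can inspect which recording.
'which recording' functions as the direct object of 'inspect'. Fronting leaves a gap immediately after 'inspect':
The article did not explain which recording the professor can inspect ___.
'inspect' is word 11.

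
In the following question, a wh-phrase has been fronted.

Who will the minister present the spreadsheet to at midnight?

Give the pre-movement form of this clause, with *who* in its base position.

The filler 'who' is interpreted as the object of the preposition 'to' (recipient of 'present'). Wh-movement fronts it, leaving a gap right after 'to':
Who will the minister present the spreadsheet to ___ at midnight?

The minister will present the spreadsheet to who at midnight.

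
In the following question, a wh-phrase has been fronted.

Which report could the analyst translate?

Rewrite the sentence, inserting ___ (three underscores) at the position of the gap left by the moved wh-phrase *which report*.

Which report could the analyst translate ___?

In situ: The analyst could translate which report.
'which report' functions as the direct object of 'translate'. The gap is right after 'translate'.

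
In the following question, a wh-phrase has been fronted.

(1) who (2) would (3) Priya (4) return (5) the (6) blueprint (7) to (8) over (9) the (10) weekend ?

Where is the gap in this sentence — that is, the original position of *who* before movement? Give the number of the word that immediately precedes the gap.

In situ: Priya would return the blueprint to who over the weekend.
'who' functions as the object of the preposition 'to' (recipient of 'return'). It moves to the left edge, and the trace sits right after 'to':
Who would Priya return the blueprint to ___ over the weekend?
'to' is word 7.

7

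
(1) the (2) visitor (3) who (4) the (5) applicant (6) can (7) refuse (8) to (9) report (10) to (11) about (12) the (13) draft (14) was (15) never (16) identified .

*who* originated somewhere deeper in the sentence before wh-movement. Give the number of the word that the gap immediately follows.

10

'who' is the object of the preposition 'to'. Fronting leaves a gap immediately after 'to':
The visitor who the applicant can refuse to report to ___ about the draft was never identified.
'to' is word 10.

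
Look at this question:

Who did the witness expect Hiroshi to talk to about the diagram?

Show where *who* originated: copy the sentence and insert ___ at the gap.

In situ: The witness did expect Hiroshi to talk to who about the diagram.
'who' functions as the object of the preposition 'to'. The gap is right after 'to'.

Who did the witness expect Hiroshi to talk to ___ about the diagram?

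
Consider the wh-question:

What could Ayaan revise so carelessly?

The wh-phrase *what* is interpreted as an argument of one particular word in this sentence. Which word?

Pre-movement form: Ayaan could revise what so carelessly.
'what' functions as the direct object of 'revise'. Fronting leaves a gap immediately after 'revise':
What could Ayaan revise ___ so carelessly?

revise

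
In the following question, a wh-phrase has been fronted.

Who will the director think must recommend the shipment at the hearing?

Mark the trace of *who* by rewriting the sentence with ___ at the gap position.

Who will the director think ___ must recommend the shipment at the hearing?

In situ: The director will think who must recommend the shipment at the hearing.
'who' functions as the subject of the clause embedded under 'think'. The gap is right after 'think'.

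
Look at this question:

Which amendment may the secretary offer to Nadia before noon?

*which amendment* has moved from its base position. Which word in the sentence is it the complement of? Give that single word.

offer

Before movement: The secretary may offer which amendment to Nadia before noon.
'which amendment' is the direct object of 'offer'. It moves to the left edge, and the trace sits right after 'offer':
Which amendment may the secretary offer ___ to Nadia before noon?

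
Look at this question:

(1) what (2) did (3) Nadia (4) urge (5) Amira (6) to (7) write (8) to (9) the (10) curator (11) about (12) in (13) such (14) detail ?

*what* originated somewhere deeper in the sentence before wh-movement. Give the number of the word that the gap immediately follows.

11

In situ: Nadia did urge Amira to write to the curator about what in such detail.
The filler 'what' is interpreted as the object of the preposition 'about'. Wh-movement fronts it, leaving a gap right after 'about':
What did Nadia urge Amira to write to the curator about ___ in such detail?
'about' is word 11.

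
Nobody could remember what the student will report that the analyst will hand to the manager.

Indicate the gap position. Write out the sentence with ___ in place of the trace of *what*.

Nobody could remember what the student will report that the analyst will hand ___ to the manager.

In situ: The student will report that the analyst will hand what to the manager.
The filler 'what' is interpreted as the direct object of 'hand'. The gap is right after 'hand'.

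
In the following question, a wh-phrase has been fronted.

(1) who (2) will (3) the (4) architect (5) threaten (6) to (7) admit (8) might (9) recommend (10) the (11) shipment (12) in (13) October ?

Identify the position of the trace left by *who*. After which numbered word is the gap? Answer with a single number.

In situ: The architect will threaten to admit who might recommend the shipment in October.
The filler 'who' is interpreted as the subject of the clause embedded under 'admit'. It moves to the left edge, and the trace sits right after 'admit':
Who will the architect threaten to admit ___ might recommend the shipment in October?
'admit' is word 7.

7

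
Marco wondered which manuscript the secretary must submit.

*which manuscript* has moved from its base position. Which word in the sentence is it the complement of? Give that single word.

submit

Underlying clause: The secretary must submit which manuscript.
The filler 'which manuscript' is interpreted as the direct object of 'submit'. Fronting leaves a gap immediately after 'submit':
Marco wondered which manuscript the secretary must submit ___.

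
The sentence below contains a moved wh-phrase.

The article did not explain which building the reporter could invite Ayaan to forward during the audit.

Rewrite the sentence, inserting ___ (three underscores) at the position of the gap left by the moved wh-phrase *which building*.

The article did not explain which building the reporter could invite Ayaan to forward ___ during the audit.

Before movement: The reporter could invite Ayaan to forward which building during the audit.
'which building' functions as the direct object of 'forward'. The gap is right after 'forward'.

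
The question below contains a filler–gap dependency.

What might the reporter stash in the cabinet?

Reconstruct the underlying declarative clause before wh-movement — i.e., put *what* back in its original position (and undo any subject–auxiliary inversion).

The filler 'what' is interpreted as the direct object of 'stash'. Wh-movement fronts it, leaving a gap right after 'stash':
What might the reporter stash ___ in the cabinet?

The reporter might stash what in the cabinet.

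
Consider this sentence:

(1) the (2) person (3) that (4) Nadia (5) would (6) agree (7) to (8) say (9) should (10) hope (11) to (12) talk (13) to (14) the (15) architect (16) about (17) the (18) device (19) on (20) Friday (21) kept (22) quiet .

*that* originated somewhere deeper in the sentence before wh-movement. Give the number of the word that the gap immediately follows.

8

'that' is the subject of the clause embedded under 'say'. Fronting leaves a gap immediately after 'say':
The person that Nadia would agree to say ___ should hope to talk to the architect about the device on Friday kept quiet.
'say' is word 8.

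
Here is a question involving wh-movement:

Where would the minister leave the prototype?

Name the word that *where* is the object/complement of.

Pre-movement form: The minister would leave the prototype where.
'where' functions as the locative complement of 'leave'. Fronting leaves a gap immediately after 'prototype':
Where would the minister leave the prototype ___?

leave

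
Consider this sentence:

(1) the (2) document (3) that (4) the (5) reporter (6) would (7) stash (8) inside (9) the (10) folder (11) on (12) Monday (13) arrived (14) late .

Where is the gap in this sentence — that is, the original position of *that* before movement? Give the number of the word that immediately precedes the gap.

7

'that' is the direct object of 'stash'. Wh-movement fronts it, leaving a gap right after 'stash':
The document that the reporter would stash ___ inside the folder on Monday arrived late.
'stash' is word 7.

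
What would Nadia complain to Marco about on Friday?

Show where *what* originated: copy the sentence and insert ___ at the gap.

Before movement: Nadia would complain to Marco about what on Friday.
The filler 'what' is interpreted as the object of the preposition 'about'. The gap is right after 'about'.

What would Nadia complain to Marco about ___ on Friday?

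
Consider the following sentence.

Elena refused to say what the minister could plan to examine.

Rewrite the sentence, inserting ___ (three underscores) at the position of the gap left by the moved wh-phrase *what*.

Elena refused to say what the minister could plan to examine ___.

Before movement: The minister could plan to examine what.
The filler 'what' is interpreted as the direct object of 'examine'. The gap is right after 'examine'.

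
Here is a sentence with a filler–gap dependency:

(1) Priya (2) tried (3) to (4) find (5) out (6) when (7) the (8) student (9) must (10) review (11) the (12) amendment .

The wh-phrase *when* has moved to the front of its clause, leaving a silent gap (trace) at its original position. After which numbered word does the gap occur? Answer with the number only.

12

Pre-movement form: The student must review the amendment when.
'when' is the temporal adjunct. Wh-movement fronts it, leaving a gap right after 'amendment':
Priya tried to find out when the student must review the amendment ___.
'amendment' is word 12.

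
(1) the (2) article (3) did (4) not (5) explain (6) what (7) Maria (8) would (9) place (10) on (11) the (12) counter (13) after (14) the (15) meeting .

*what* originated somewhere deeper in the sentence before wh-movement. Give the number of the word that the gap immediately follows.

9

Before movement: Maria would place what on the counter after the meeting.
'what' functions as the direct object of 'place'. It moves to the left edge, and the trace sits right after 'place':
The article did not explain what Maria would place ___ on the counter after the meeting.
'place' is word 9.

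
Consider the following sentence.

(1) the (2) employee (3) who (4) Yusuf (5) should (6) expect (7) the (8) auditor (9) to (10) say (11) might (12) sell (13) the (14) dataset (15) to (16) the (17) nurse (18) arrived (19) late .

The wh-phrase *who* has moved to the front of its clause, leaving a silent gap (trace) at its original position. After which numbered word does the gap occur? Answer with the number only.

10

'who' functions as the subject of the clause embedded under 'say'. Fronting leaves a gap immediately after 'say':
The employee who Yusuf should expect the auditor to say ___ might sell the dataset to the nurse arrived late.
'say' is word 10.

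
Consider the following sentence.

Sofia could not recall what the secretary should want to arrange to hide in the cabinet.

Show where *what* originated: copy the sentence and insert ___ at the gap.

Sofia could not recall what the secretary should want to arrange to hide ___ in the cabinet.

Pre-movement form: The secretary should want to arrange to hide what in the cabinet.
'what' is the direct object of 'hide'. The gap is right after 'hide'.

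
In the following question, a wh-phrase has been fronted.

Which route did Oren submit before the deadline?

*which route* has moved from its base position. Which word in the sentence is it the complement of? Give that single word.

submit

Pre-movement form: Oren did submit which route before the deadline.
The filler 'which route' is interpreted as the direct object of 'submit'. Fronting leaves a gap immediately after 'submit':
Which route did Oren submit ___ before the deadline?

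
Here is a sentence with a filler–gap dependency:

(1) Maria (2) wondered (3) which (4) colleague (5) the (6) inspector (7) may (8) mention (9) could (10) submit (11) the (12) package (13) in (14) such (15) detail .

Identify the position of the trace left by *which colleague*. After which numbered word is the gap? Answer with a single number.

8

Pre-movement form: The inspector may mention which colleague could submit the package in such detail.
'which colleague' functions as the subject of the clause embedded under 'mention'. It moves to the left edge, and the trace sits right after 'mention':
Maria wondered which colleague the inspector may mention ___ could submit the package in such detail.
'mention' is word 8.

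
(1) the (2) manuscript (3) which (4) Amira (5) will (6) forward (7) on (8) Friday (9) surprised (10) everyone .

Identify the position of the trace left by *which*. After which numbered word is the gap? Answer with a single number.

6

'which' is the direct object of 'forward'. Fronting leaves a gap immediately after 'forward':
The manuscript which Amira will forward ___ on Friday surprised everyone.
'forward' is word 6.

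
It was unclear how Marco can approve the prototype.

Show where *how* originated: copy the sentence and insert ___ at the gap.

It was unclear how Marco can approve the prototype ___.

Underlying clause: Marco can approve the prototype how.
'how' is the manner adjunct. The gap is right after 'prototype'.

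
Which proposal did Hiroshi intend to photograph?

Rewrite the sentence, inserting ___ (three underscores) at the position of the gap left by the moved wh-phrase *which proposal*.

Pre-movement form: Hiroshi did intend to photograph which proposal.
'which proposal' functions as the direct object of 'photograph'. The gap is right after 'photograph'.

Which proposal did Hiroshi intend to photograph ___?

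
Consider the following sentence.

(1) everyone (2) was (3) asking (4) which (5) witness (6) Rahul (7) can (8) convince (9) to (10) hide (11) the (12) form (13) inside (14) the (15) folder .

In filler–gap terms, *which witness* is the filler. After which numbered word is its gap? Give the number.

8

Underlying clause: Rahul can convince which witness to hide the form inside the folder.
The filler 'which witness' is interpreted as the direct object of 'convince'. Wh-movement fronts it, leaving a gap right after 'convince':
Everyone was asking which witness Rahul can convince ___ to hide the form inside the folder.
'convince' is word 8.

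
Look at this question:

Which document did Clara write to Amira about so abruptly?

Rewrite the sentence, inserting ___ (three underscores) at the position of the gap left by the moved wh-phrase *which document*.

Which document did Clara write to Amira about ___ so abruptly?

Underlying clause: Clara did write to Amira about which document so abruptly.
'which document' functions as the object of the preposition 'about'. The gap is right after 'about'.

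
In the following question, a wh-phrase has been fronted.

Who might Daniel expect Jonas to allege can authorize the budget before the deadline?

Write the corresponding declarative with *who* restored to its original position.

Daniel might expect Jonas to allege who can authorize the budget before the deadline.

'who' is the subject of the clause embedded under 'allege'. Wh-movement fronts it, leaving a gap right after 'allege':
Who might Daniel expect Jonas to allege ___ can authorize the budget before the deadline?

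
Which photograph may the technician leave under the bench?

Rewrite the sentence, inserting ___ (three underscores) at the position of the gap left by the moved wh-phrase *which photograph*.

Before movement: The technician may leave which photograph under the bench.
The filler 'which photograph' is interpreted as the direct object of 'leave'. The gap is right after 'leave'.

Which photograph may the technician leave ___ under the bench?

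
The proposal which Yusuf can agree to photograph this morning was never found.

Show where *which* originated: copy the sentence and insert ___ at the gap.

The proposal which Yusuf can agree to photograph ___ this morning was never found.

'which' functions as the direct object of 'photograph'. The gap is right after 'photograph'.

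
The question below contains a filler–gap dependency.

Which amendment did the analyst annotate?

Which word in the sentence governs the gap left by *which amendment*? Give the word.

Pre-movement form: The analyst did annotate which amendment.
'which amendment' functions as the direct object of 'annotate'. It moves to the left edge, and the trace sits right after 'annotate':
Which amendment did the analyst annotate ___?

annotate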